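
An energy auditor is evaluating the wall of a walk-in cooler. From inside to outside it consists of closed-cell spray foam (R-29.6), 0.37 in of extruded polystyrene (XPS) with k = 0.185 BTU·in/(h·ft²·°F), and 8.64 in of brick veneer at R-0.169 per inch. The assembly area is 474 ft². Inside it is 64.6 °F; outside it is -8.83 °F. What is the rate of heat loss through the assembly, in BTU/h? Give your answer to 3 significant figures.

0.37/0.185 = 2
8.64 × 0.169 = 1.46
R_total = 29.6 + 2 + 1.46 = 33.06 ft²·°F·h/BTU
Q = A·ΔT/R = 474 × (64.6 − (-8.83)) / 33.06 = 1053 BTU/h

1050 BTU/h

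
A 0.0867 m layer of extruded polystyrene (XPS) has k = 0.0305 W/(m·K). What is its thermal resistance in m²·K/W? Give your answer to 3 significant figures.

2.84 m²·K/W

R = L/k = 0.0867/0.0305 = 2.843 m²·K/W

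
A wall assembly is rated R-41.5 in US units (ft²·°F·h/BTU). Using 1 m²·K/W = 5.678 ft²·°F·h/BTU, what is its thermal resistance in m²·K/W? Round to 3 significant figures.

7.31 m²·K/W

R_SI = 41.5/5.678 = 7.309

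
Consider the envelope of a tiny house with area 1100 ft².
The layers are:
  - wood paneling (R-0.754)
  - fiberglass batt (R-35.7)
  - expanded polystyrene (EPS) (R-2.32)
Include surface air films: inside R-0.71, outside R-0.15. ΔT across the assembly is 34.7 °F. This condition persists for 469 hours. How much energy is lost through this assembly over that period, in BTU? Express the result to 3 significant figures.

452000 BTU

R_total = 0.71 + 0.754 + 35.7 + 2.32 + 0.15 = 39.63 ft²·°F·h/BTU
Q = 1100 × 34.7 / 39.63 = 963.1 BTU/h
E = 963.1 × 469 = 451700 BTU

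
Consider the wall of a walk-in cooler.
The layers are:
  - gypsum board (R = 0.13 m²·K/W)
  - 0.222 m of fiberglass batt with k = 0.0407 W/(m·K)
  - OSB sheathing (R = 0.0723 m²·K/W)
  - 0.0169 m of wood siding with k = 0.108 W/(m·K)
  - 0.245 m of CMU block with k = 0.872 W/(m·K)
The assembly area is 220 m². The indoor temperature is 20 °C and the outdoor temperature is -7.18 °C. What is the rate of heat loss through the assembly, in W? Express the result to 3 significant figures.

0.222/0.0407 = 5.455
0.0169/0.108 = 0.1565
0.245/0.872 = 0.281
R_total = 0.13 + 5.455 + 0.0723 + 0.1565 + 0.281 = 6.094 m²·K/W
Q = A·ΔT/R = 220 × (20 − (-7.18)) / 6.094 = 981.2 W

981 W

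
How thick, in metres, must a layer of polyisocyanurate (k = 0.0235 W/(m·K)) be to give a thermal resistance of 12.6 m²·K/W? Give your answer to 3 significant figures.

L = R·k = 12.6 × 0.0235 = 0.2961 m

0.296 m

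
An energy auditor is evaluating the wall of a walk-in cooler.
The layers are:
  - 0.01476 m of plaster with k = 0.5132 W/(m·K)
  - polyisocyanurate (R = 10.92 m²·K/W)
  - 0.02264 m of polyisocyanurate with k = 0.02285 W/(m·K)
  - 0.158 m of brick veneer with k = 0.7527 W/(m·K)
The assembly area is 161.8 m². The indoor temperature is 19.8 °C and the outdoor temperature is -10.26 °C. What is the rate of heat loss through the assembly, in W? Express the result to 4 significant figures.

400.3 W

0.01476/0.5132 = 0.028761
0.02264/0.02285 = 0.99081
0.158/0.7527 = 0.20991
R_total = 0.028761 + 10.92 + 0.99081 + 0.20991 = 12.149 m²·K/W
Q = A·ΔT/R = 161.8 × (19.8 − (-10.26)) / 12.149 = 400.32 W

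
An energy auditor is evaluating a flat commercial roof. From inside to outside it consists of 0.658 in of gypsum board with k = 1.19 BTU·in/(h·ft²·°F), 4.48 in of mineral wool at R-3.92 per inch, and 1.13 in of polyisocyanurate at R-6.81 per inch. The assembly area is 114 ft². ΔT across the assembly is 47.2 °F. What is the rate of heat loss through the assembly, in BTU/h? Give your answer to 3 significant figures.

0.658/1.19 = 0.5529
4.48 × 3.92 = 17.56
1.13 × 6.81 = 7.695
R_total = 0.5529 + 17.56 + 7.695 = 25.81 ft²·°F·h/BTU
Q = A·ΔT/R = 114 × 47.2 / 25.81 = 208.5 BTU/h

208 BTU/h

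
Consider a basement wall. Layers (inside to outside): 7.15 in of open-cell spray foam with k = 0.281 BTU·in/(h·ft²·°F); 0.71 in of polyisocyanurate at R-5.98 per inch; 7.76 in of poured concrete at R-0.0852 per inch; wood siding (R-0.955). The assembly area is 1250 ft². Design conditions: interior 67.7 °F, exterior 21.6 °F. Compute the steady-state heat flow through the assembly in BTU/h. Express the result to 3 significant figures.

1840 BTU/h

7.15/0.281 = 25.44
0.71 × 5.98 = 4.246
7.76 × 0.0852 = 0.6612
R_total = 25.44 + 4.246 + 0.6612 + 0.955 = 31.31 ft²·°F·h/BTU
Q = A·ΔT/R = 1250 × (67.7 − 21.6) / 31.31 = 1841 BTU/h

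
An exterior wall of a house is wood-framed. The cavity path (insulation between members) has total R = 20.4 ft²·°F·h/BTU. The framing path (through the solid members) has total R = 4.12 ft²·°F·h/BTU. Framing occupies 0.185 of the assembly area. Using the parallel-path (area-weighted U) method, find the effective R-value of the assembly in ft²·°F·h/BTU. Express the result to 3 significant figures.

11.8 ft²·°F·h/BTU

U_eff = 0.815/20.4 + 0.185/4.12 = 0.03995 + 0.0449 = 0.08485
R_eff = 1/U_eff = 11.78 ft²·°F·h/BTU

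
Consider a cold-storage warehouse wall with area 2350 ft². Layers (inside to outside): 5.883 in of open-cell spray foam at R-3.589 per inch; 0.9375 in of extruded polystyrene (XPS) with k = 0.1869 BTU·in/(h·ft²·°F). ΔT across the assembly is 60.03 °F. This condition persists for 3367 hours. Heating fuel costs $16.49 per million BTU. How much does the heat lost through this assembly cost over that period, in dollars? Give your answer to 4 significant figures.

5.883 × 3.589 = 21.114
0.9375/0.1869 = 5.0161
R_total = 21.114 + 5.0161 = 26.13 ft²·°F·h/BTU
Q = 2350 × 60.03 / 26.13 = 5398.8 BTU/h
E = 5398.8 × 3367 = 18178000 BTU
Cost = 18178000/10⁶ × 16.49 = $299.75

299.7 dollars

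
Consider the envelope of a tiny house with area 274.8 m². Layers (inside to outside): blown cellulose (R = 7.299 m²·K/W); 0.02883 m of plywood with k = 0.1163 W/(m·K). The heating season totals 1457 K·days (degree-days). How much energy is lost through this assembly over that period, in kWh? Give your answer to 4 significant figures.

0.02883/0.1163 = 0.24789
R_total = 7.299 + 0.24789 = 7.5469 m²·K/W
E = A × HDD × 24 / R / 1000 = 274.8 × 1457 × 24 / 7.5469 / 1000 = 1273.3 kWh

1273 kWh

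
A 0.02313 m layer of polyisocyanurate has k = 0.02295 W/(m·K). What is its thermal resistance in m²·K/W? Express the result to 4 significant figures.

1.008 m²·K/W

R = L/k = 0.02313/0.02295 = 1.0078 m²·K/W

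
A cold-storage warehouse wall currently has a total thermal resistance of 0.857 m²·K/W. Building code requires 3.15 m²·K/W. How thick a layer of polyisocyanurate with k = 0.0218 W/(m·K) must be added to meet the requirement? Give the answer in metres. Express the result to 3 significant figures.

ΔR = 3.15 − 0.857 = 2.293 m²·K/W
L = ΔR × k = 2.293 × 0.0218 = 0.04999 m

0.0500 m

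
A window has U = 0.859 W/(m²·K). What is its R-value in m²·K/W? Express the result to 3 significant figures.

1.16 m²·K/W

R = 1/U = 1/0.859 = 1.164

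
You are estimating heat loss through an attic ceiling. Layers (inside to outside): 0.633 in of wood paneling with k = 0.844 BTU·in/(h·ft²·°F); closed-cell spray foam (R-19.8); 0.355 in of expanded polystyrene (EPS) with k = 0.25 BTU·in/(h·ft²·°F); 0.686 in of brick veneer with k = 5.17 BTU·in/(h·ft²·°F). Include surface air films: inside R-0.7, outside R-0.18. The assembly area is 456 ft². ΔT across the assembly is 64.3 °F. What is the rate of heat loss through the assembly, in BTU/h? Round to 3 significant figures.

0.633/0.844 = 0.75
0.355/0.25 = 1.42
0.686/5.17 = 0.1327
R_total = 0.7 + 0.75 + 19.8 + 1.42 + 0.1327 + 0.18 = 22.98 ft²·°F·h/BTU
Q = A·ΔT/R = 456 × 64.3 / 22.98 = 1276 BTU/h

1280 BTU/h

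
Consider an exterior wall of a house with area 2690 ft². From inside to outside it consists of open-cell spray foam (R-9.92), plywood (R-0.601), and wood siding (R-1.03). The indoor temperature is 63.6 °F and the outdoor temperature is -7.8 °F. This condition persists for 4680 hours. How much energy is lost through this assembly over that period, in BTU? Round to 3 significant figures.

R_total = 9.92 + 0.601 + 1.03 = 11.55 ft²·°F·h/BTU
Q = 2690 × (63.6 − (-7.8)) / 11.55 = 16630 BTU/h
E = 16630 × 4680 = 77820000 BTU

77800000 BTU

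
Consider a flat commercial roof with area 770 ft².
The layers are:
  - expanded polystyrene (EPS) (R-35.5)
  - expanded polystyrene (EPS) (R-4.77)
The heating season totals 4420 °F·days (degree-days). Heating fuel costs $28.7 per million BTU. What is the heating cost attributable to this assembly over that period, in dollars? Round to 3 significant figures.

58.2 dollars

R_total = 35.5 + 4.77 = 40.27 ft²·°F·h/BTU
E = A × HDD × 24 / R = 770 × 4420 × 24 / 40.27 = 2028000 BTU
Cost = 2028000/10⁶ × 28.7 = $58.21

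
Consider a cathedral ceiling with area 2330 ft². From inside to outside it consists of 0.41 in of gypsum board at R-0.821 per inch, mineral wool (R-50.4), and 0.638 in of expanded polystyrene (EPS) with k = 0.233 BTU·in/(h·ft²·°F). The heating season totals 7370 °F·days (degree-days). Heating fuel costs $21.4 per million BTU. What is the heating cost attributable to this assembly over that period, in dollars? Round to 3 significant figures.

0.41 × 0.821 = 0.3366
0.638/0.233 = 2.738
R_total = 0.3366 + 50.4 + 2.738 = 53.47 ft²·°F·h/BTU
E = A × HDD × 24 / R = 2330 × 7370 × 24 / 53.47 = 7707000 BTU
Cost = 7707000/10⁶ × 21.4 = $164.9

165 dollars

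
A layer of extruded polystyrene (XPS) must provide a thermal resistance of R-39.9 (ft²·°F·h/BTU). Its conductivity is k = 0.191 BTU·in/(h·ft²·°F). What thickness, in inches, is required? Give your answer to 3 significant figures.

L = R × k = 39.9 × 0.191 = 7.621 in

7.62 in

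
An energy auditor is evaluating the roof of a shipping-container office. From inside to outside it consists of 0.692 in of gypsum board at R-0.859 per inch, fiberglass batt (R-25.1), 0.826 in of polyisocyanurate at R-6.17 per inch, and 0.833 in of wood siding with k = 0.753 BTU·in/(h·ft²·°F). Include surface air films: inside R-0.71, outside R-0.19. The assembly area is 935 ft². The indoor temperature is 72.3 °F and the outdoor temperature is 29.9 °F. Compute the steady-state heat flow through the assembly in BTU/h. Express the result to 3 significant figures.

1210 BTU/h

0.692 × 0.859 = 0.5944
0.826 × 6.17 = 5.096
0.833/0.753 = 1.106
R_total = 0.71 + 0.5944 + 25.1 + 5.096 + 1.106 + 0.19 = 32.8 ft²·°F·h/BTU
Q = A·ΔT/R = 935 × (72.3 − 29.9) / 32.8 = 1209 BTU/h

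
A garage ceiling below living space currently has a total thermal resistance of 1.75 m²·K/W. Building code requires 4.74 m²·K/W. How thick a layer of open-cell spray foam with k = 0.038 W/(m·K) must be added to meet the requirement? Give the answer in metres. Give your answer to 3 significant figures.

ΔR = 4.74 − 1.75 = 2.99 m²·K/W
L = ΔR × k = 2.99 × 0.038 = 0.1136 m

0.114 m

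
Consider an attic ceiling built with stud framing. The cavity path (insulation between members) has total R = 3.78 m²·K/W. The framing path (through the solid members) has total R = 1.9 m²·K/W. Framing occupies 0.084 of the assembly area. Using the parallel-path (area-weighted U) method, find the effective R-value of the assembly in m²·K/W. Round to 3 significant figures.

3.49 m²·K/W

U_eff = 0.916/3.78 + 0.084/1.9 = 0.2423 + 0.04421 = 0.2865
R_eff = 1/U_eff = 3.49 m²·K/W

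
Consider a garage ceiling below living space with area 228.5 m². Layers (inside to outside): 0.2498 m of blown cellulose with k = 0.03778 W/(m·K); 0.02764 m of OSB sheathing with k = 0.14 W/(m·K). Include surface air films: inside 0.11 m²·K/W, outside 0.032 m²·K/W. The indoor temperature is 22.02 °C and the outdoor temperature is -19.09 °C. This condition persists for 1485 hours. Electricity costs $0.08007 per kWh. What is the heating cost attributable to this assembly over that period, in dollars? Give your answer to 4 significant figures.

0.2498/0.03778 = 6.612
0.02764/0.14 = 0.19743
R_total = 0.11 + 6.612 + 0.19743 + 0.032 = 6.9514 m²·K/W
Q = 228.5 × (22.02 − (-19.09)) / 6.9514 = 1351.3 W
E = 1351.3 W × 1485 h / 1000 = 2006.7 kWh
Cost = 2006.7 × 0.08007 = $160.68

160.7 dollars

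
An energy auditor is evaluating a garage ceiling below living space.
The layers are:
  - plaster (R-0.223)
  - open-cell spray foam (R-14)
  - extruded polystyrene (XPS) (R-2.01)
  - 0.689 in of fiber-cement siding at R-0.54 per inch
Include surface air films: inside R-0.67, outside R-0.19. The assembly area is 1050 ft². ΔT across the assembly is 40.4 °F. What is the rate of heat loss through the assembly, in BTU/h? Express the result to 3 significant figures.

0.689 × 0.54 = 0.3721
R_total = 0.67 + 0.223 + 14 + 2.01 + 0.3721 + 0.19 = 17.47 ft²·°F·h/BTU
Q = A·ΔT/R = 1050 × 40.4 / 17.47 = 2429 BTU/h

2430 BTU/h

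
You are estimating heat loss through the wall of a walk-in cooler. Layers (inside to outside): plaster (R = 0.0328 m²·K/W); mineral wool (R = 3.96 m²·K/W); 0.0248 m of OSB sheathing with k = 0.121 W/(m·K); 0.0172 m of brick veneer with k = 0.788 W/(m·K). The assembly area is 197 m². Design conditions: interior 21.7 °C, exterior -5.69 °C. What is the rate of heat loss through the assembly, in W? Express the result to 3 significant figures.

1280 W

0.0248/0.121 = 0.205
0.0172/0.788 = 0.02183
R_total = 0.0328 + 3.96 + 0.205 + 0.02183 = 4.22 m²·K/W
Q = A·ΔT/R = 197 × (21.7 − (-5.69)) / 4.22 = 1279 W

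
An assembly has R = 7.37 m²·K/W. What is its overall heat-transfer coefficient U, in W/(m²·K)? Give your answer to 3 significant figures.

U = 1/R = 1/7.37 = 0.1357

0.136 W/(m²·K)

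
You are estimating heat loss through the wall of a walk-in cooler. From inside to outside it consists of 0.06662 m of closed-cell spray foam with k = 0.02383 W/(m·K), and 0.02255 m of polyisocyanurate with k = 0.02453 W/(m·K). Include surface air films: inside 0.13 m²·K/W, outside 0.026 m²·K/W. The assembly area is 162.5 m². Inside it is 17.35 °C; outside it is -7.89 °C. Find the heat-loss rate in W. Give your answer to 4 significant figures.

0.06662/0.02383 = 2.7956
0.02255/0.02453 = 0.91928
R_total = 0.13 + 2.7956 + 0.91928 + 0.026 = 3.8709 m²·K/W
Q = A·ΔT/R = 162.5 × (17.35 − (-7.89)) / 3.8709 = 1059.6 W

1060 W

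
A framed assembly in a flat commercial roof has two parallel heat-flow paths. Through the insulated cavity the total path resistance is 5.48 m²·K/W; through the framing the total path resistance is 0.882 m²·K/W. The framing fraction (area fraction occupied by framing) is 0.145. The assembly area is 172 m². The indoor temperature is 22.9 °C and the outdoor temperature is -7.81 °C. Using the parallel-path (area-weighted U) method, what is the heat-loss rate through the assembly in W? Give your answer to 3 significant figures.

1690 W

U_eff = 0.855/5.48 + 0.145/0.882 = 0.156 + 0.1644 = 0.3204
R_eff = 1/U_eff = 3.121 m²·K/W
Q = 172 × (22.9 − (-7.81)) / 3.121 = 1693 W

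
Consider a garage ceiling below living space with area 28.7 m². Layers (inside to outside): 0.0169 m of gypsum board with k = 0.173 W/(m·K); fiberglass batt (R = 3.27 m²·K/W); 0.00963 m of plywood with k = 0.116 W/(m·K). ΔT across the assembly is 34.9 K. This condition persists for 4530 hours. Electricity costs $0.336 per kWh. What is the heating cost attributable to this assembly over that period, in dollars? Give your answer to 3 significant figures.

442 dollars

0.0169/0.173 = 0.09769
0.00963/0.116 = 0.08302
R_total = 0.09769 + 3.27 + 0.08302 = 3.451 m²·K/W
Q = 28.7 × 34.9 / 3.451 = 290.3 W
E = 290.3 W × 4530 h / 1000 = 1315 kWh
Cost = 1315 × 0.336 = $441.8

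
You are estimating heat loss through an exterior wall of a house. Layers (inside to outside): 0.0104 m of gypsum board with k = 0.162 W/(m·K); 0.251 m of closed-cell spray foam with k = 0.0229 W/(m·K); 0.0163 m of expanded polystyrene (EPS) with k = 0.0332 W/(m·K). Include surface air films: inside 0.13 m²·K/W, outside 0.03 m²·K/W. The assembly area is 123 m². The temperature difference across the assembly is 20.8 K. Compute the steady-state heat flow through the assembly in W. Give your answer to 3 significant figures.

219 W

0.0104/0.162 = 0.0642
0.251/0.0229 = 10.96
0.0163/0.0332 = 0.491
R_total = 0.13 + 0.0642 + 10.96 + 0.491 + 0.03 = 11.68 m²·K/W
Q = A·ΔT/R = 123 × 20.8 / 11.68 = 219.1 W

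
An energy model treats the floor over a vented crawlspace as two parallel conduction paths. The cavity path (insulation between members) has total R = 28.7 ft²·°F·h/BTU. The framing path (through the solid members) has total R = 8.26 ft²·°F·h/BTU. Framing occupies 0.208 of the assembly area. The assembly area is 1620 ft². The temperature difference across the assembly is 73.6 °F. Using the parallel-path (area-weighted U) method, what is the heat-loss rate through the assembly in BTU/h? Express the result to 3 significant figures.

U_eff = 0.792/28.7 + 0.208/8.26 = 0.0276 + 0.02518 = 0.05278
R_eff = 1/U_eff = 18.95 ft²·°F·h/BTU
Q = 1620 × 73.6 / 18.95 = 6293 BTU/h

6290 BTU/h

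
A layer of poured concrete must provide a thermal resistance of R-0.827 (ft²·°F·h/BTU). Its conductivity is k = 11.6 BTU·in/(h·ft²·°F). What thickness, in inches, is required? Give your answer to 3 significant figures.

L = R × k = 0.827 × 11.6 = 9.593 in

9.59 in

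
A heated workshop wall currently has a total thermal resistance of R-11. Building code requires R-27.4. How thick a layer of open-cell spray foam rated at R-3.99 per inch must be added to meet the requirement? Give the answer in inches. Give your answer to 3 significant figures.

4.11 in

ΔR = 27.4 − 11 = 16.4 ft²·°F·h/BTU
L = ΔR / (R/in) = 16.4/3.99 = 4.11 in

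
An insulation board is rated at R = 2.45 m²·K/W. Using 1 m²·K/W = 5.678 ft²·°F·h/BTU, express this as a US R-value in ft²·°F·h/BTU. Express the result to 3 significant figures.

R_US = 2.45 × 5.678 = 13.91

13.9 ft²·°F·h/BTU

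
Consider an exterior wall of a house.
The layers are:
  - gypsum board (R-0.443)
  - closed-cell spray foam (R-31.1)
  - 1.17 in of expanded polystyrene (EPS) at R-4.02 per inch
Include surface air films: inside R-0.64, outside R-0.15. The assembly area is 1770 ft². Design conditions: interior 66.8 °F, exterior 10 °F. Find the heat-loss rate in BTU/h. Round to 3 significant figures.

2710 BTU/h

1.17 × 4.02 = 4.703
R_total = 0.64 + 0.443 + 31.1 + 4.703 + 0.15 = 37.04 ft²·°F·h/BTU
Q = A·ΔT/R = 1770 × (66.8 − 10) / 37.04 = 2715 BTU/h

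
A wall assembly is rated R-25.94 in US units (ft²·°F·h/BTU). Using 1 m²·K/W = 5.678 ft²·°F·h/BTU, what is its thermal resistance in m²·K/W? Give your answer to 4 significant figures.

R_SI = 25.94/5.678 = 4.5685

4.569 m²·K/W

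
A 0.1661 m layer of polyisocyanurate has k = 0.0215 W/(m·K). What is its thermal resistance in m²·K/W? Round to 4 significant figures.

R = L/k = 0.1661/0.0215 = 7.7256 m²·K/W

7.726 m²·K/W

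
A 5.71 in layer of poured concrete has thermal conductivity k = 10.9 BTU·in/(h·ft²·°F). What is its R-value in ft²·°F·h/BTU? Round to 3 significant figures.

0.524 ft²·°F·h/BTU

R = L/k = 5.71/10.9 = 0.5239 ft²·°F·h/BTU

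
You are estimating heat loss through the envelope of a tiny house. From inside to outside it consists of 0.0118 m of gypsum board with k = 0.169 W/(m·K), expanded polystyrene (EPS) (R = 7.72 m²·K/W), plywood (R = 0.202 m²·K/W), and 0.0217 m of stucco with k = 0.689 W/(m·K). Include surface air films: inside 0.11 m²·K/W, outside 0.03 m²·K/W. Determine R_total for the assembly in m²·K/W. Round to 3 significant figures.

0.0118/0.169 = 0.06982
0.0217/0.689 = 0.03149
R_total = 0.11 + 0.06982 + 7.72 + 0.202 + 0.03149 + 0.03 = 8.163 m²·K/W

8.16 m²·K/W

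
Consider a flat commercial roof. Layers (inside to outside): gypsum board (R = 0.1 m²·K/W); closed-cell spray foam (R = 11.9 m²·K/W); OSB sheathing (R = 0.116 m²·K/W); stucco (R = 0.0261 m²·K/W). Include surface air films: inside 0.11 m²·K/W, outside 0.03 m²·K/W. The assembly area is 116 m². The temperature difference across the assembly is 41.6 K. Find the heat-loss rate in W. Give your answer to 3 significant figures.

393 W

R_total = 0.11 + 0.1 + 11.9 + 0.116 + 0.0261 + 0.03 = 12.28 m²·K/W
Q = A·ΔT/R = 116 × 41.6 / 12.28 = 392.9 W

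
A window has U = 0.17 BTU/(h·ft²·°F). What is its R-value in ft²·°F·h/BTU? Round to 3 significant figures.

5.88 ft²·°F·h/BTU

R = 1/U = 1/0.17 = 5.882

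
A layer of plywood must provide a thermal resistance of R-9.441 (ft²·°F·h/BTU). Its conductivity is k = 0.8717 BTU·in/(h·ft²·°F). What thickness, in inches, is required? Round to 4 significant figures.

8.230 in

L = R × k = 9.441 × 0.8717 = 8.2297 in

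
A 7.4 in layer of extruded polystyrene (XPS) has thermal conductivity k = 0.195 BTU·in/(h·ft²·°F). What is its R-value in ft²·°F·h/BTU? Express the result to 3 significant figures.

37.9 ft²·°F·h/BTU

R = L/k = 7.4/0.195 = 37.95 ft²·°F·h/BTU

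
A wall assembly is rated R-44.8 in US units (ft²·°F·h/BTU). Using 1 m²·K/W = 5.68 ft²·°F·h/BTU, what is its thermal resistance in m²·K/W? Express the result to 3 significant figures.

R_SI = 44.8/5.68 = 7.887

7.89 m²·K/W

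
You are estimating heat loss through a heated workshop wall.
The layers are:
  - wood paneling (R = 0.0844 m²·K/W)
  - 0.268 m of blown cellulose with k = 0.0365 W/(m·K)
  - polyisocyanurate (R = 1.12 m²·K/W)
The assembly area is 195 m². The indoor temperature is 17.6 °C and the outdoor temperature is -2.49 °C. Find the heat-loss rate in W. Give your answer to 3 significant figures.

0.268/0.0365 = 7.342
R_total = 0.0844 + 7.342 + 1.12 = 8.547 m²·K/W
Q = A·ΔT/R = 195 × (17.6 − (-2.49)) / 8.547 = 458.4 W

458 W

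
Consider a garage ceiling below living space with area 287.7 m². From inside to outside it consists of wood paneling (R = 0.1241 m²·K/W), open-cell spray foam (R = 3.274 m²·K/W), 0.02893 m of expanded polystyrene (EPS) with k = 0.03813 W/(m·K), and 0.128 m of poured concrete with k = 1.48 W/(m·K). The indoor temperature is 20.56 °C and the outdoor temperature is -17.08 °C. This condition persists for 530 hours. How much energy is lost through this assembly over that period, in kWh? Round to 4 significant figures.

0.02893/0.03813 = 0.75872
0.128/1.48 = 0.086486
R_total = 0.1241 + 3.274 + 0.75872 + 0.086486 = 4.2433 m²·K/W
Q = 287.7 × (20.56 − (-17.08)) / 4.2433 = 2552 W
E = 2552 W × 530 h / 1000 = 1352.6 kWh

1353 kWh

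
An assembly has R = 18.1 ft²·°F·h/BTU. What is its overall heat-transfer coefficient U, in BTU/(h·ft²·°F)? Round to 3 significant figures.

0.0552 BTU/(h·ft²·°F)

U = 1/R = 1/18.1 = 0.05525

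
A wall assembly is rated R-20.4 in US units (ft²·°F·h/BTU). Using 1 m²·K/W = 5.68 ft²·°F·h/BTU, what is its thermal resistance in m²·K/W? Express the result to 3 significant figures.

3.59 m²·K/W

R_SI = 20.4/5.68 = 3.592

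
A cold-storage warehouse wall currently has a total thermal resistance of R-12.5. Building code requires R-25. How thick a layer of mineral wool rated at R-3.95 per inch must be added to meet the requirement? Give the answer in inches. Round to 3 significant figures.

3.16 in

ΔR = 25 − 12.5 = 12.5 ft²·°F·h/BTU
L = ΔR / (R/in) = 12.5/3.95 = 3.165 in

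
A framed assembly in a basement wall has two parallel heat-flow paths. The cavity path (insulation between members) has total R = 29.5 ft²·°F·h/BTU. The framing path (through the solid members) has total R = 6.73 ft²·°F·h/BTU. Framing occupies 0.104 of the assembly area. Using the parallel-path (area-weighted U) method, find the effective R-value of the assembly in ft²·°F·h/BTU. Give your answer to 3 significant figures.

U_eff = 0.896/29.5 + 0.104/6.73 = 0.03037 + 0.01545 = 0.04583
R_eff = 1/U_eff = 21.82 ft²·°F·h/BTU

21.8 ft²·°F·h/BTU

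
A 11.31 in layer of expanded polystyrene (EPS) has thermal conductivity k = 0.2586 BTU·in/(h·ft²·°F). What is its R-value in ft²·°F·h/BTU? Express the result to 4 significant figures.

R = L/k = 11.31/0.2586 = 43.735 ft²·°F·h/BTU

43.74 ft²·°F·h/BTU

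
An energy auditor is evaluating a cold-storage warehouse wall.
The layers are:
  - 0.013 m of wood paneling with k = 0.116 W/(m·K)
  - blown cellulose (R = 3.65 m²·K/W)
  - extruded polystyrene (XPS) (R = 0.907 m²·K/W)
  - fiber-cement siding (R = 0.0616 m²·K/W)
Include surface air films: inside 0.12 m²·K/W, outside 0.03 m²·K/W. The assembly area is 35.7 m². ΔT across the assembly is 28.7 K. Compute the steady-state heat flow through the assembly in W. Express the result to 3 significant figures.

0.013/0.116 = 0.1121
R_total = 0.12 + 0.1121 + 3.65 + 0.907 + 0.0616 + 0.03 = 4.881 m²·K/W
Q = A·ΔT/R = 35.7 × 28.7 / 4.881 = 209.9 W

210 W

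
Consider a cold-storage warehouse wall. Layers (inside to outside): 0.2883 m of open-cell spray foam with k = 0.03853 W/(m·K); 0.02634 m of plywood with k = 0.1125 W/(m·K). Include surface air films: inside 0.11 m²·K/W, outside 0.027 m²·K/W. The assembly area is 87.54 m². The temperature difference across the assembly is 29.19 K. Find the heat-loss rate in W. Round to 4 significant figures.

325.4 W

0.2883/0.03853 = 7.4825
0.02634/0.1125 = 0.23413
R_total = 0.11 + 7.4825 + 0.23413 + 0.027 = 7.8536 m²·K/W
Q = A·ΔT/R = 87.54 × 29.19 / 7.8536 = 325.37 W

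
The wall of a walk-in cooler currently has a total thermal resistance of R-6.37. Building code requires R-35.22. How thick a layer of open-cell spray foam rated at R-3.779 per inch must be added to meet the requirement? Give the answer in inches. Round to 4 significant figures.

ΔR = 35.22 − 6.37 = 28.85 ft²·°F·h/BTU
L = ΔR / (R/in) = 28.85/3.779 = 7.6343 in

7.634 in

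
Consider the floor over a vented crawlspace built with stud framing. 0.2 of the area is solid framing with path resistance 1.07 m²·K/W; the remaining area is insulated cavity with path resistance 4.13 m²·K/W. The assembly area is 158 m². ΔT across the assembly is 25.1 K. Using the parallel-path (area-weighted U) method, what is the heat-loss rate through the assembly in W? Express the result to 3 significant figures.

U_eff = 0.8/4.13 + 0.2/1.07 = 0.1937 + 0.1869 = 0.3806
R_eff = 1/U_eff = 2.627 m²·K/W
Q = 158 × 25.1 / 2.627 = 1509 W

1510 W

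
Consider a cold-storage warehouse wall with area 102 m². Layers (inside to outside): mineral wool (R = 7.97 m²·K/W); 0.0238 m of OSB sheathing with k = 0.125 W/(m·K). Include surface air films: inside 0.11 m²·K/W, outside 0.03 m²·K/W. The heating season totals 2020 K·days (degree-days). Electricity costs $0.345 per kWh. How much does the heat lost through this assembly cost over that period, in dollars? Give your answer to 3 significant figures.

0.0238/0.125 = 0.1904
R_total = 0.11 + 7.97 + 0.1904 + 0.03 = 8.3 m²·K/W
E = A × HDD × 24 / R / 1000 = 102 × 2020 × 24 / 8.3 / 1000 = 595.7 kWh
Cost = 595.7 × 0.345 = $205.5

206 dollars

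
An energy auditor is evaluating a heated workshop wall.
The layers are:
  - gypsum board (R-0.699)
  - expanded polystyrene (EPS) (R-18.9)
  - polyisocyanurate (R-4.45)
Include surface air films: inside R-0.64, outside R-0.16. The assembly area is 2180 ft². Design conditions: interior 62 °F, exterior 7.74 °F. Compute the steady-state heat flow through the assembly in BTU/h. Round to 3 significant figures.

R_total = 0.64 + 0.699 + 18.9 + 4.45 + 0.16 = 24.85 ft²·°F·h/BTU
Q = A·ΔT/R = 2180 × (62 − 7.74) / 24.85 = 4760 BTU/h

4760 BTU/h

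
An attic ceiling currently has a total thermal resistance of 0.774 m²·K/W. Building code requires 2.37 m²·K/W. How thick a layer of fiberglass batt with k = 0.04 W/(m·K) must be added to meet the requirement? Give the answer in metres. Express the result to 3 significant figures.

0.0638 m

ΔR = 2.37 − 0.774 = 1.596 m²·K/W
L = ΔR × k = 1.596 × 0.04 = 0.06384 m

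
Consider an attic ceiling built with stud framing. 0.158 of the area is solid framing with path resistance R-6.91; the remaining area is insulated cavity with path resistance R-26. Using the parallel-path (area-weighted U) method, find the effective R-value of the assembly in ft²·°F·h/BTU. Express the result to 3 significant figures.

18.1 ft²·°F·h/BTU

U_eff = 0.842/26 + 0.158/6.91 = 0.03238 + 0.02287 = 0.05525
R_eff = 1/U_eff = 18.1 ft²·°F·h/BTU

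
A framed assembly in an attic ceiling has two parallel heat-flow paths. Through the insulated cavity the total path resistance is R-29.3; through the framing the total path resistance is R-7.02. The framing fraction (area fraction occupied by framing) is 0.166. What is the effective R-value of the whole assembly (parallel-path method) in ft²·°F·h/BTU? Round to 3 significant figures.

U_eff = 0.834/29.3 + 0.166/7.02 = 0.02846 + 0.02365 = 0.05211
R_eff = 1/U_eff = 19.19 ft²·°F·h/BTU

19.2 ft²·°F·h/BTU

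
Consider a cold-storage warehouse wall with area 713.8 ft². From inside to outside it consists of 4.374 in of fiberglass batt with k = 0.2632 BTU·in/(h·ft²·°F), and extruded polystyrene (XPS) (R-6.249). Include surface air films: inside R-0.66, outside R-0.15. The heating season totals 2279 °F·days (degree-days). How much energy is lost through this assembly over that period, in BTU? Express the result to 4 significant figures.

1649000 BTU

4.374/0.2632 = 16.619
R_total = 0.66 + 16.619 + 6.249 + 0.15 = 23.678 ft²·°F·h/BTU
E = A × HDD × 24 / R = 713.8 × 2279 × 24 / 23.678 = 1648900 BTU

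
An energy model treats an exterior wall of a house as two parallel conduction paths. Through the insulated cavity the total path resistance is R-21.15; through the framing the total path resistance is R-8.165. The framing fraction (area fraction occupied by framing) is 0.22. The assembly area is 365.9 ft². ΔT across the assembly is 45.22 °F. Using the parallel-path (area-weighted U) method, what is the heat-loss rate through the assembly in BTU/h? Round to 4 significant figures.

U_eff = 0.78/21.15 + 0.22/8.165 = 0.036879 + 0.026944 = 0.063824
R_eff = 1/U_eff = 15.668 ft²·°F·h/BTU
Q = 365.9 × 45.22 / 15.668 = 1056 BTU/h

1056 BTU/h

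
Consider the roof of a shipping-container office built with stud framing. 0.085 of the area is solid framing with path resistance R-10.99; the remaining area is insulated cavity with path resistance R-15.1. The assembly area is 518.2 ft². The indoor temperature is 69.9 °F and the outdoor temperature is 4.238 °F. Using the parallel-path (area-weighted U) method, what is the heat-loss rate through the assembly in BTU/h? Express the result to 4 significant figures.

U_eff = 0.915/15.1 + 0.085/10.99 = 0.060596 + 0.0077343 = 0.06833
R_eff = 1/U_eff = 14.635 ft²·°F·h/BTU
Q = 518.2 × (69.9 − 4.238) / 14.635 = 2325 BTU/h

2325 BTU/h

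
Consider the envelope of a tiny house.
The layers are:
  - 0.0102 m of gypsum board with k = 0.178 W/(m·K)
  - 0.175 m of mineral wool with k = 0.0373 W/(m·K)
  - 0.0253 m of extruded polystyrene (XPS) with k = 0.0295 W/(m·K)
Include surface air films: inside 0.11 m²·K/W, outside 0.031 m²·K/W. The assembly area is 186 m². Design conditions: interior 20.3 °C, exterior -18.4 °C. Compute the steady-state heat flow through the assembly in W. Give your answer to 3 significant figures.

0.0102/0.178 = 0.0573
0.175/0.0373 = 4.692
0.0253/0.0295 = 0.8576
R_total = 0.11 + 0.0573 + 4.692 + 0.8576 + 0.031 = 5.748 m²·K/W
Q = A·ΔT/R = 186 × (20.3 − (-18.4)) / 5.748 = 1252 W

1250 W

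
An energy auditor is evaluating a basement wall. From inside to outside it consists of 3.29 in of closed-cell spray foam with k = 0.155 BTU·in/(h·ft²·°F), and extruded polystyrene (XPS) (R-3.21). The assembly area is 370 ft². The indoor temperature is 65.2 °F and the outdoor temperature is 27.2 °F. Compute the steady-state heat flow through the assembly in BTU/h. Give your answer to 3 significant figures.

575 BTU/h

3.29/0.155 = 21.23
R_total = 21.23 + 3.21 = 24.44 ft²·°F·h/BTU
Q = A·ΔT/R = 370 × (65.2 − 27.2) / 24.44 = 575.4 BTU/h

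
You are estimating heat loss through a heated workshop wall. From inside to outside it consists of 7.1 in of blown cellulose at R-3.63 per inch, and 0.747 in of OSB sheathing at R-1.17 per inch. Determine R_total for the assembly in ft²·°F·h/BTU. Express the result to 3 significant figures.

26.6 ft²·°F·h/BTU

7.1 × 3.63 = 25.77
0.747 × 1.17 = 0.874
R_total = 25.77 + 0.874 = 26.65 ft²·°F·h/BTU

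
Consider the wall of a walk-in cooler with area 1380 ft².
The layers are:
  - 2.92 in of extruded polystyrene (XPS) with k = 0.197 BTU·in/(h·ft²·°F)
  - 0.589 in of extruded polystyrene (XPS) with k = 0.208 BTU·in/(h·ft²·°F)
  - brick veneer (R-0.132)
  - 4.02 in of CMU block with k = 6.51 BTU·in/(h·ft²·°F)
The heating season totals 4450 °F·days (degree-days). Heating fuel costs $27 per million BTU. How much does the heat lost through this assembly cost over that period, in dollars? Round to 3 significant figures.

2.92/0.197 = 14.82
0.589/0.208 = 2.832
4.02/6.51 = 0.6175
R_total = 14.82 + 2.832 + 0.132 + 0.6175 = 18.4 ft²·°F·h/BTU
E = A × HDD × 24 / R = 1380 × 4450 × 24 / 18.4 = 8008000 BTU
Cost = 8008000/10⁶ × 27 = $216.2

216 dollars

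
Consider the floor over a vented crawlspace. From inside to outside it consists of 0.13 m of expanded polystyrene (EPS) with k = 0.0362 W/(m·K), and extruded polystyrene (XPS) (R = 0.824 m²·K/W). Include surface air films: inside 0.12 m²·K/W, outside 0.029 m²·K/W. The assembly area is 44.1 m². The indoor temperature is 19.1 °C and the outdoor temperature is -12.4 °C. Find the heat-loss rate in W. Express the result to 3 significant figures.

0.13/0.0362 = 3.591
R_total = 0.12 + 3.591 + 0.824 + 0.029 = 4.564 m²·K/W
Q = A·ΔT/R = 44.1 × (19.1 − (-12.4)) / 4.564 = 304.4 W

304 W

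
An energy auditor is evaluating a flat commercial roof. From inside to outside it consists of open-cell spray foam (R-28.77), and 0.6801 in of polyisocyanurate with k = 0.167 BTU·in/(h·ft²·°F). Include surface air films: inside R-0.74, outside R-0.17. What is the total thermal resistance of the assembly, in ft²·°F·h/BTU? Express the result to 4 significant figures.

33.75 ft²·°F·h/BTU

0.6801/0.167 = 4.0725
R_total = 0.74 + 28.77 + 4.0725 + 0.17 = 33.752 ft²·°F·h/BTU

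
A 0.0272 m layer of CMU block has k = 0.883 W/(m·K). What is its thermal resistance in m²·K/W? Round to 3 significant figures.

0.0308 m²·K/W

R = L/k = 0.0272/0.883 = 0.0308 m²·K/W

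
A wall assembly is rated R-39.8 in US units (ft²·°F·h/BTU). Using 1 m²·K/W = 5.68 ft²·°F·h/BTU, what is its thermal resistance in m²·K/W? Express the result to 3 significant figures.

R_SI = 39.8/5.68 = 7.007

7.01 m²·K/W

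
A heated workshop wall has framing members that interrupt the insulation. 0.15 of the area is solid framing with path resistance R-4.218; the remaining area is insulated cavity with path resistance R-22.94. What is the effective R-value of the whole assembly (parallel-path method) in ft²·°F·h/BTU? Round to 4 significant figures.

U_eff = 0.85/22.94 + 0.15/4.218 = 0.037053 + 0.035562 = 0.072615
R_eff = 1/U_eff = 13.771 ft²·°F·h/BTU

13.77 ft²·°F·h/BTU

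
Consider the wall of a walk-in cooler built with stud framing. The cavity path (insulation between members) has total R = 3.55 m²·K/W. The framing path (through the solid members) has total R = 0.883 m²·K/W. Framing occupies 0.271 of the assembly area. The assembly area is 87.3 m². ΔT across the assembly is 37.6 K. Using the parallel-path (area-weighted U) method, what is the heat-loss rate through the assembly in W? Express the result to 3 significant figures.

U_eff = 0.729/3.55 + 0.271/0.883 = 0.2054 + 0.3069 = 0.5123
R_eff = 1/U_eff = 1.952 m²·K/W
Q = 87.3 × 37.6 / 1.952 = 1681 W

1680 W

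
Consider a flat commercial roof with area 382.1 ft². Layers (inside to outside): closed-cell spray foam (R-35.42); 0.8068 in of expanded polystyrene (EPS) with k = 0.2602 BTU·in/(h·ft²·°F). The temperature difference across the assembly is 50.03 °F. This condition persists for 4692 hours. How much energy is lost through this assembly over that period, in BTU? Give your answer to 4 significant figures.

0.8068/0.2602 = 3.1007
R_total = 35.42 + 3.1007 = 38.521 ft²·°F·h/BTU
Q = 382.1 × 50.03 / 38.521 = 496.26 BTU/h
E = 496.26 × 4692 = 2328500 BTU

2328000 BTU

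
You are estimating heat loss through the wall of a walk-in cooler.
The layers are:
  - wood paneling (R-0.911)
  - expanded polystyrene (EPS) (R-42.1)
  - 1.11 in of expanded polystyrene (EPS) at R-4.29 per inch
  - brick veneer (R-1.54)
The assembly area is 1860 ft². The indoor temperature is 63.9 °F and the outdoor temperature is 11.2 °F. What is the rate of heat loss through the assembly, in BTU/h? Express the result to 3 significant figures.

1990 BTU/h

1.11 × 4.29 = 4.762
R_total = 0.911 + 42.1 + 4.762 + 1.54 = 49.31 ft²·°F·h/BTU
Q = A·ΔT/R = 1860 × (63.9 − 11.2) / 49.31 = 1988 BTU/h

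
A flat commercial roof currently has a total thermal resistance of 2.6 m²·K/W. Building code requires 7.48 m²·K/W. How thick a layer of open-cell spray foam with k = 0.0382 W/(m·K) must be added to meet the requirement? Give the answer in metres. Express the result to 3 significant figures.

ΔR = 7.48 − 2.6 = 4.88 m²·K/W
L = ΔR × k = 4.88 × 0.0382 = 0.1864 m

0.186 m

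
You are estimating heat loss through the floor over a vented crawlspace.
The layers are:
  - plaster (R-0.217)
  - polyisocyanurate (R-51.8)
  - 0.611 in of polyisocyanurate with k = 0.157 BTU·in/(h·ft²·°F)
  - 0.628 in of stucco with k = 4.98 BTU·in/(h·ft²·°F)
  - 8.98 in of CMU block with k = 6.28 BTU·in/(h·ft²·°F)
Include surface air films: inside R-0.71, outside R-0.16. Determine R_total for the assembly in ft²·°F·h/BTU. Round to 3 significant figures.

58.3 ft²·°F·h/BTU

0.611/0.157 = 3.892
0.628/4.98 = 0.1261
8.98/6.28 = 1.43
R_total = 0.71 + 0.217 + 51.8 + 3.892 + 0.1261 + 1.43 + 0.16 = 58.33 ft²·°F·h/BTU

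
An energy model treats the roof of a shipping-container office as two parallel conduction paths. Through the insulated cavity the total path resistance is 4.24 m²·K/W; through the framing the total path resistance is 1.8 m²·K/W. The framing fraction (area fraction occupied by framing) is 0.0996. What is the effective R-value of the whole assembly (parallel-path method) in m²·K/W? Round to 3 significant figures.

3.74 m²·K/W

U_eff = 0.9004/4.24 + 0.0996/1.8 = 0.2124 + 0.05533 = 0.2677
R_eff = 1/U_eff = 3.736 m²·K/W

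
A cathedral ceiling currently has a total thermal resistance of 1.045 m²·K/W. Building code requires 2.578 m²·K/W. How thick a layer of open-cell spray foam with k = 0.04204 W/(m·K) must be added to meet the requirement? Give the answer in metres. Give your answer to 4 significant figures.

0.06445 m

ΔR = 2.578 − 1.045 = 1.533 m²·K/W
L = ΔR × k = 1.533 × 0.04204 = 0.064447 m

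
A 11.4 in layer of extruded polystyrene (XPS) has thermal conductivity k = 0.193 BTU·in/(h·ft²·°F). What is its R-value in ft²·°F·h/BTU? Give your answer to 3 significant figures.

R = L/k = 11.4/0.193 = 59.07 ft²·°F·h/BTU

59.1 ft²·°F·h/BTU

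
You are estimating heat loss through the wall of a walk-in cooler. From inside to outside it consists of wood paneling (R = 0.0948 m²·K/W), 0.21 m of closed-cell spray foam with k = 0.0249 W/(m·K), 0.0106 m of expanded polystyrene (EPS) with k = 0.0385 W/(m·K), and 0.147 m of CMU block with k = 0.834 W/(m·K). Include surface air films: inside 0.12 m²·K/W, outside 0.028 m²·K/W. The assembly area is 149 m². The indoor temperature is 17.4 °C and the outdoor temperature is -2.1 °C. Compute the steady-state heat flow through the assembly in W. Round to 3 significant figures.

0.21/0.0249 = 8.434
0.0106/0.0385 = 0.2753
0.147/0.834 = 0.1763
R_total = 0.12 + 0.0948 + 8.434 + 0.2753 + 0.1763 + 0.028 = 9.128 m²·K/W
Q = A·ΔT/R = 149 × (17.4 − (-2.1)) / 9.128 = 318.3 W

318 W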